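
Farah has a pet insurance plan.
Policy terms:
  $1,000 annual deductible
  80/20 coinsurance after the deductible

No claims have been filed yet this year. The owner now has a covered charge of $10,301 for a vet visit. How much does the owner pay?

Deductible not yet touched, so the first $1,000 of the bill goes to the deductible.
After the $1,000 deductible portion, $10,301 − $1,000 = $9,301 is subject to coinsurance.
20% of $9,301 = $1,860.20 falls to the owner.
So the owner owes $1,000 + $1,860.20 = $2,860.20.

$2,860.20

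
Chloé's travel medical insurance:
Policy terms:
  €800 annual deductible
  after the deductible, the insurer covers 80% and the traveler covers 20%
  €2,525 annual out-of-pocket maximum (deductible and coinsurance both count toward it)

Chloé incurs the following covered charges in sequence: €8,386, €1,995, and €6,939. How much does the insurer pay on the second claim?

#1 (€8,386): €800 to deductible, leaving €7,586; 20% of €7,586 = €1,517.20. Traveler pays €2,317.20; OOP now €2,317.20. Plan pays €8,386 − €2,317.20 = €6,068.80.
#2 (€1,995): 20% coinsurance on €1,995 = €399. OOP would hit €2,716.20 > €2,525, so the cap limits the traveler to €2,525 − €2,317.20 = €207.80. Insurer: €1,995 − €207.80 = €1,787.20.

€1,787.20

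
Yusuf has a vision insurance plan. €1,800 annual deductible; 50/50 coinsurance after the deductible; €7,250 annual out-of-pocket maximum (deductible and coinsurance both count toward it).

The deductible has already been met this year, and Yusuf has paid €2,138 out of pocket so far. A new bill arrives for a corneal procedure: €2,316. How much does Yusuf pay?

The deductible is already satisfied, so the full bill goes to coinsurance.
50% of €2,316 = €1,158 falls to the member.
Total out-of-pocket so far would be €2,138 + €1,158 = €3,296, below the €7,250 cap — no reduction.

€1,158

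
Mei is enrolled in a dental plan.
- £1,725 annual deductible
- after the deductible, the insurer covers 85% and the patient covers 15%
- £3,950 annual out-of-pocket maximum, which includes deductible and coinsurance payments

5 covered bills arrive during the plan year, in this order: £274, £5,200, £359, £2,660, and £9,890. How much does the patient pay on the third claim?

£53.85

Claim 1 — £274: all of it applies to the deductible. Cost to patient: £274. OOP to date £274.
Claim 2 — £5,200: £1,451 finishes the deductible; £3,749 goes to coinsurance; patient's 15% is £562.35. Patient owes £2,013.35 (running OOP £2,287.35).
Claim 3 — £359: deductible met; 15% of £359 = £53.85. Patient owes £53.85 (running OOP £2,341.20).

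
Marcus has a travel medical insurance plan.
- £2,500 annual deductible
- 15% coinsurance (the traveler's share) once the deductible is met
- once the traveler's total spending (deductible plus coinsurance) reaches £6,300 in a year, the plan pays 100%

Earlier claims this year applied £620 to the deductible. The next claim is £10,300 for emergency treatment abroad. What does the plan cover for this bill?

£620 of the £2,500 deductible is already met, leaving £1,880.
After the £1,880 deductible portion, £10,300 − £1,880 = £8,420 is subject to coinsurance.
15% of £8,420 = £1,263 falls to the traveler.
So the traveler owes £1,880 + £1,263 = £3,143 before any cap.
Total out-of-pocket so far would be £620 + £3,143 = £3,763, below the £6,300 cap — no reduction.
The insurer covers the remainder: £10,300 − £3,143 = £7,157.

£7,157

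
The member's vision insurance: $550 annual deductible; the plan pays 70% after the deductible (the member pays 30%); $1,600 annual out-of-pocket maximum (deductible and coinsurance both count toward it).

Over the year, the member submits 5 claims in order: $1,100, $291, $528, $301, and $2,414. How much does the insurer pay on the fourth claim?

#1 ($1,100): $550 finishes the deductible; $550 goes to coinsurance; coinsurance $550 × 30% = $165. Member owes $715 (running OOP $715). Insurer: $1,100 − $715 = $385.
#2 ($291): deductible already satisfied, so member's share is 30% × $291 = $87.30. Member pays $87.30; OOP now $802.30. Insurer: $291 − $87.30 = $203.70.
#3 ($528): deductible met; 30% of $528 = $158.40. Member pays $158.40; OOP now $960.70. Insurer: $528 − $158.40 = $369.60.
#4 ($301): deductible met; 30% of $301 = $90.30. Cost to member: $90.30. OOP to date $1,051. Plan pays $301 − $90.30 = $210.70.

$210.70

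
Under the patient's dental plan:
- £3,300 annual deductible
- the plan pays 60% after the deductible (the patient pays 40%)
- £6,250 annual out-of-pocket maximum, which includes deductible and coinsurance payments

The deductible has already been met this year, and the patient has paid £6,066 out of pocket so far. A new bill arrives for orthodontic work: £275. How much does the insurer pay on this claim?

The deductible is already satisfied, so the full bill goes to coinsurance.
40% of £275 = £110 falls to the patient.
Cumulative spending £6,066 + £110 = £6,176 stays under the £6,250 maximum.
Insurer pays the balance: £275 − £110 = £165.

£165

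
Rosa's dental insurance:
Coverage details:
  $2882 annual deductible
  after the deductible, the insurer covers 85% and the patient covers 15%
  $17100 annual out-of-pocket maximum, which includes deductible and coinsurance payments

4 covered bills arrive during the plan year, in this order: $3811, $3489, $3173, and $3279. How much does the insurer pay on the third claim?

Claim 1 ($3811): deductible takes $2882, $929 remains; patient's 15% is $139.35. Patient owes $3021.35 (running OOP $3021.35). Plan pays $3811 − $3021.35 = $789.65.
Claim 2 ($3489): 15% coinsurance on $3489 = $523.35. Cost to patient: $523.35. OOP to date $3544.70. Insurer: $3489 − $523.35 = $2965.65.
Claim 3 ($3173): 15% coinsurance on $3173 = $475.95. Patient pays $475.95; OOP now $4020.65. Plan pays $3173 − $475.95 = $2697.05.

$2697.05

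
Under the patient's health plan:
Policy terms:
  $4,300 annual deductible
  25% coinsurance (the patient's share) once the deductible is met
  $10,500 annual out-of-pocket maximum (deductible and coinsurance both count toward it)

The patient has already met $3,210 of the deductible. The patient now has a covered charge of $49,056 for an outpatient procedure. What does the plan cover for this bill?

$41,766

Deductible still to meet: $4,300 − $3,210 = $1,090.
That leaves $49,056 − $1,090 = $47,966 for coinsurance.
Coinsurance: $47,966 × 25% = $11,991.50.
So the patient owes $1,090 + $11,991.50 = $13,081.50 before any cap.
Adding $13,081.50 to the $3,210 already spent would give $16,291.50, which exceeds the $10,500 cap; the patient pays just $10,500 − $3,210 = $7,290.
The insurer covers the remainder: $49,056 − $7,290 = $41,766.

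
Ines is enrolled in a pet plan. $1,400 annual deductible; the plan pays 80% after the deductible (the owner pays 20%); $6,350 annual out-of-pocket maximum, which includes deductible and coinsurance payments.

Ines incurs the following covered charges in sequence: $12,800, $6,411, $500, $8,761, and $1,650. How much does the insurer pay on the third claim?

#1 ($12,800): $1,400 to deductible, leaving $11,400; 20% of $11,400 = $2,280. Cost to owner: $3,680. OOP to date $3,680. Insurer: $12,800 − $3,680 = $9,120.
#2 ($6,411): 20% coinsurance on $6,411 = $1,282.20. Owner owes $1,282.20 (running OOP $4,962.20). Plan pays $6,411 − $1,282.20 = $5,128.80.
#3 ($500): deductible met; 20% of $500 = $100. Cost to owner: $100. OOP to date $5,062.20. Plan pays $500 − $100 = $400.

$400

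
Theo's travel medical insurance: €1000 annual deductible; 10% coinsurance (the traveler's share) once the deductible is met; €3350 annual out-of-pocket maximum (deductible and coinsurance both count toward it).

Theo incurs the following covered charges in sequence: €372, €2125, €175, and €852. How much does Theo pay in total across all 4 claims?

€1252.40

Bill 1, €372: fully absorbed by the deductible. Traveler owes €372 (running OOP €372).
Bill 2, €2125: €628 to deductible, leaving €1497; traveler's 10% is €149.70. Traveler pays €777.70; OOP now €1149.70.
Bill 3, €175: deductible already satisfied, so traveler's share is 10% × €175 = €17.50. Cost to traveler: €17.50. OOP to date €1167.20.
Bill 4, €852: deductible met; 10% of €852 = €85.20. Traveler owes €85.20 (running OOP €1252.40).
Total paid by the traveler: €372 + €777.70 + €17.50 + €85.20 = €1252.40.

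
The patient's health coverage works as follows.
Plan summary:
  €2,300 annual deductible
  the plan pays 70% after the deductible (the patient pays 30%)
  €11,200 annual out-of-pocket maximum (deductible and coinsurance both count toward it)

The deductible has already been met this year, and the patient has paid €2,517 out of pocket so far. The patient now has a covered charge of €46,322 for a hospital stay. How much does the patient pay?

€8,683

The deductible is already satisfied, so the full bill goes to coinsurance.
30% of €46,322 = €13,896.60 falls to the patient.
Adding €13,896.60 to the €2,517 already spent would give €16,413.60, which exceeds the €11,200 cap; the patient pays just €11,200 − €2,517 = €8,683.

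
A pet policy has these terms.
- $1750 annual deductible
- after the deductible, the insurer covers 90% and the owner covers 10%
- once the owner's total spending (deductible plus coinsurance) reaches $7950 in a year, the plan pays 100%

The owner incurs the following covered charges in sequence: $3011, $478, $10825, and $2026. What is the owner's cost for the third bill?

Claim 1 — $3011: $1750 to deductible, leaving $1261; 10% of $1261 = $126.10. Owner pays $1876.10; OOP now $1876.10.
Claim 2 — $478: deductible already satisfied, so owner's share is 10% × $478 = $47.80. Owner pays $47.80; OOP now $1923.90.
Claim 3 — $10825: deductible met; 10% of $10825 = $1082.50. Cost to owner: $1082.50. OOP to date $3006.40.

$1082.50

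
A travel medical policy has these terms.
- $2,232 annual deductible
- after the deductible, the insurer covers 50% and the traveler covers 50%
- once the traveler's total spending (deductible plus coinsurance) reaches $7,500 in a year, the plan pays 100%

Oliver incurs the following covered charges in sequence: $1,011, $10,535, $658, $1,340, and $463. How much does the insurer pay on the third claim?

Claim 1 — $1,011: fully absorbed by the deductible. Cost to traveler: $1,011. OOP to date $1,011. Insurer: $1,011 − $1,011 = $0.
Claim 2 — $10,535: deductible takes $1,221, $9,314 remains; traveler's 50% is $4,657. Traveler pays $5,878; OOP now $6,889. Plan pays $10,535 − $5,878 = $4,657.
Claim 3 — $658: deductible already satisfied, so traveler's share is 50% × $658 = $329. Cost to traveler: $329. OOP to date $7,218. Plan pays $658 − $329 = $329.

$329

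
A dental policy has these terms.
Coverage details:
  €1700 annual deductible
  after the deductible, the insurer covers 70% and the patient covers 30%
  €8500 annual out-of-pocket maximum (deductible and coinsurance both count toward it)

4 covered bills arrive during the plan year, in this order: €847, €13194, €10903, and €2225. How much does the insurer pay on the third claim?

€7805.30

Claim 1 — €847: all of it applies to the deductible. Cost to patient: €847. OOP to date €847. Plan pays €847 − €847 = €0.
Claim 2 — €13194: €853 to deductible, leaving €12341; coinsurance €12341 × 30% = €3702.30. Patient pays €4555.30; OOP now €5402.30. Insurer: €13194 − €4555.30 = €8638.70.
Claim 3 — €10903: 30% coinsurance on €10903 = €3270.90. That would push OOP to €8673.20, over the €8500 cap, so patient pays €8500 − €5402.30 = €3097.70. Insurer: €10903 − €3097.70 = €7805.30.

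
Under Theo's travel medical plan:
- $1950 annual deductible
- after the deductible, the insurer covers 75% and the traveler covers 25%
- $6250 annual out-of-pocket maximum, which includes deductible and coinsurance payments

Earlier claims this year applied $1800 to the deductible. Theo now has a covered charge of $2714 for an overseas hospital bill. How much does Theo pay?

Remaining deductible: $1950 − $1800 = $150.
After the $150 deductible portion, $2714 − $150 = $2564 is subject to coinsurance.
25% of $2564 = $641 falls to the traveler.
Traveler responsibility before any cap: $150 + $641 = $791.
Cumulative spending $1800 + $791 = $2591 stays under the $6250 maximum.

$791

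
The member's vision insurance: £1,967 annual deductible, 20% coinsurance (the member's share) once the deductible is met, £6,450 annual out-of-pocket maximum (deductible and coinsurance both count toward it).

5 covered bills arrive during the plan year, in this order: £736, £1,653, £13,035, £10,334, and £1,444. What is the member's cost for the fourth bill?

£1,791.60

Bill 1, £736: fully absorbed by the deductible. Cost to member: £736. OOP to date £736.
Bill 2, £1,653: £1,231 finishes the deductible; £422 goes to coinsurance; 20% of £422 = £84.40. Member owes £1,315.40 (running OOP £2,051.40).
Bill 3, £13,035: deductible already satisfied, so member's share is 20% × £13,035 = £2,607. Cost to member: £2,607. OOP to date £4,658.40.
Bill 4, £10,334: deductible met; 20% of £10,334 = £2,066.80. That would push OOP to £6,725.20, over the £6,450 cap, so member pays £6,450 − £4,658.40 = £1,791.60.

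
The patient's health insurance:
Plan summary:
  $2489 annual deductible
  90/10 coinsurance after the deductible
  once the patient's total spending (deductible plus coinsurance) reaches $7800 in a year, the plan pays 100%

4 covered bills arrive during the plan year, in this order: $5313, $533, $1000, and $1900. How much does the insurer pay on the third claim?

$900

#1 ($5313): $2489 to deductible, leaving $2824; patient's 10% is $282.40. Cost to patient: $2771.40. OOP to date $2771.40. Insurer: $5313 − $2771.40 = $2541.60.
#2 ($533): 10% coinsurance on $533 = $53.30. Cost to patient: $53.30. OOP to date $2824.70. Plan pays $533 − $53.30 = $479.70.
#3 ($1000): deductible met; 10% of $1000 = $100. Patient owes $100 (running OOP $2924.70). Plan pays $1000 − $100 = $900.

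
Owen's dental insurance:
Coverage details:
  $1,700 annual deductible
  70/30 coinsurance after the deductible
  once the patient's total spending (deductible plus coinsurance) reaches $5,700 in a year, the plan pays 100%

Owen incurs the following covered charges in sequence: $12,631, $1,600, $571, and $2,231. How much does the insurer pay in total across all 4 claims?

$11,333

Bill 1, $12,631: deductible takes $1,700, $10,931 remains; 30% of $10,931 = $3,279.30. Cost to patient: $4,979.30. OOP to date $4,979.30. Plan pays $12,631 − $4,979.30 = $7,651.70.
Bill 2, $1,600: 30% coinsurance on $1,600 = $480. Patient pays $480; OOP now $5,459.30. Insurer: $1,600 − $480 = $1,120.
Bill 3, $571: 30% coinsurance on $571 = $171.30. Cost to patient: $171.30. OOP to date $5,630.60. Insurer: $571 − $171.30 = $399.70.
Bill 4, $2,231: deductible met; 30% of $2,231 = $669.30. Adding that to $5,630.60 gives $6,299.90, past the $5,700 cap; patient pays only $5,700 − $5,630.60 = $69.40. Insurer: $2,231 − $69.40 = $2,161.60.
Insurer total: $7,651.70 + $1,120 + $399.70 + $2,161.60 = $11,333.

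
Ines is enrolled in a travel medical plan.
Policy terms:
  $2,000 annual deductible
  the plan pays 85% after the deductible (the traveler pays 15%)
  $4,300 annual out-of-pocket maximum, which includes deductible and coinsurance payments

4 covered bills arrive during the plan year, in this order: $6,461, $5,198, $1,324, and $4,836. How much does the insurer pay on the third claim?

Bill 1, $6,461: deductible takes $2,000, $4,461 remains; coinsurance $4,461 × 15% = $669.15. Traveler pays $2,669.15; OOP now $2,669.15. Insurer: $6,461 − $2,669.15 = $3,791.85.
Bill 2, $5,198: deductible met; 15% of $5,198 = $779.70. Cost to traveler: $779.70. OOP to date $3,448.85. Plan pays $5,198 − $779.70 = $4,418.30.
Bill 3, $1,324: 15% coinsurance on $1,324 = $198.60. Traveler owes $198.60 (running OOP $3,647.45). Insurer: $1,324 − $198.60 = $1,125.40.

$1,125.40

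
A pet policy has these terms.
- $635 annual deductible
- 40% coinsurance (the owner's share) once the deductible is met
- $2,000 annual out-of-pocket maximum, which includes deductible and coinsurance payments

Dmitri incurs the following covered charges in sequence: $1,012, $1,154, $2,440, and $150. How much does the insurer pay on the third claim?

$1,687.40

Claim 1 ($1,012): $635 finishes the deductible; $377 goes to coinsurance; 40% of $377 = $150.80. Owner owes $785.80 (running OOP $785.80). Plan pays $1,012 − $785.80 = $226.20.
Claim 2 ($1,154): 40% coinsurance on $1,154 = $461.60. Cost to owner: $461.60. OOP to date $1,247.40. Insurer: $1,154 − $461.60 = $692.40.
Claim 3 ($2,440): 40% coinsurance on $2,440 = $976. OOP would hit $2,223.40 > $2,000, so the cap limits the owner to $2,000 − $1,247.40 = $752.60. Plan pays $2,440 − $752.60 = $1,687.40.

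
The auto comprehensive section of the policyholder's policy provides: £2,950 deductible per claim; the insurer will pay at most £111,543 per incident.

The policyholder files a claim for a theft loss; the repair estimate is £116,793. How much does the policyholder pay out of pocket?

After the deductible, £116,793 − £2,950 = £113,843 remains.
Since £113,843 > £111,543, the payout is capped at £111,543.
Out of pocket: £116,793 − £111,543 = £5,250.

£5,250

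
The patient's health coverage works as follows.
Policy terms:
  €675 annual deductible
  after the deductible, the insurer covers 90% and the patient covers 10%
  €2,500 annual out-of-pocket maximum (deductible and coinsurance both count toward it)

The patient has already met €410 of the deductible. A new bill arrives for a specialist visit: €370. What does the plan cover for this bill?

Deductible still to meet: €675 − €410 = €265.
The remaining €105 (= €370 − €265) moves to coinsurance.
10% of €105 = €10.50 falls to the patient.
So the patient owes €265 + €10.50 = €275.50 before any cap.
Total out-of-pocket so far would be €410 + €275.50 = €685.50, below the €2,500 cap — no reduction.
The insurer covers the remainder: €370 − €275.50 = €94.50.

€94.50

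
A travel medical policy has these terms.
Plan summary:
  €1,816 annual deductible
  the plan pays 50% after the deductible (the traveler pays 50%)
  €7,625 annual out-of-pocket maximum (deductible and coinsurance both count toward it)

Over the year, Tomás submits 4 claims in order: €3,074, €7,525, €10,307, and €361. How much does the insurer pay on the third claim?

#1 (€3,074): €1,816 to deductible, leaving €1,258; coinsurance €1,258 × 50% = €629. Traveler pays €2,445; OOP now €2,445. Plan pays €3,074 − €2,445 = €629.
#2 (€7,525): deductible already satisfied, so traveler's share is 50% × €7,525 = €3,762.50. Traveler owes €3,762.50 (running OOP €6,207.50). Insurer: €7,525 − €3,762.50 = €3,762.50.
#3 (€10,307): deductible already satisfied, so traveler's share is 50% × €10,307 = €5,153.50. That would push OOP to €11,361, over the €7,625 cap, so traveler pays €7,625 − €6,207.50 = €1,417.50. Plan pays €10,307 − €1,417.50 = €8,889.50.

€8,889.50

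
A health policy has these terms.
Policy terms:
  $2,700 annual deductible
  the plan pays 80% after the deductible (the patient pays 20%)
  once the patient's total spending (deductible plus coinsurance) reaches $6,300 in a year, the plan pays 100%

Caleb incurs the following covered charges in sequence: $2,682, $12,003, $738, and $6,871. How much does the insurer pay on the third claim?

#1 ($2,682): fully absorbed by the deductible. Patient pays $2,682; OOP now $2,682. Plan pays $2,682 − $2,682 = $0.
#2 ($12,003): deductible takes $18, $11,985 remains; 20% of $11,985 = $2,397. Patient owes $2,415 (running OOP $5,097). Plan pays $12,003 − $2,415 = $9,588.
#3 ($738): 20% coinsurance on $738 = $147.60. Patient pays $147.60; OOP now $5,244.60. Insurer: $738 − $147.60 = $590.40.

$590.40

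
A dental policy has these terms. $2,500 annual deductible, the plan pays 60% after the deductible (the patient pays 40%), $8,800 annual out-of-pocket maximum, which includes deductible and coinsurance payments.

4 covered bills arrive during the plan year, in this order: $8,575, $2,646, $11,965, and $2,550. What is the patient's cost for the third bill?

$2,811.60

Claim 1 ($8,575): deductible takes $2,500, $6,075 remains; patient's 40% is $2,430. Patient pays $4,930; OOP now $4,930.
Claim 2 ($2,646): deductible met; 40% of $2,646 = $1,058.40. Cost to patient: $1,058.40. OOP to date $5,988.40.
Claim 3 ($11,965): 40% coinsurance on $11,965 = $4,786. OOP would hit $10,774.40 > $8,800, so the cap limits the patient to $8,800 − $5,988.40 = $2,811.60.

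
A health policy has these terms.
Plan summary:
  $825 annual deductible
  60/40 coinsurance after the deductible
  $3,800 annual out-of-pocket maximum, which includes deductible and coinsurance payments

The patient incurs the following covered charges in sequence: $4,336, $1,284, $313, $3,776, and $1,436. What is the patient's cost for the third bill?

$125.20

Claim 1 — $4,336: $825 to deductible, leaving $3,511; patient's 40% is $1,404.40. Patient owes $2,229.40 (running OOP $2,229.40).
Claim 2 — $1,284: 40% coinsurance on $1,284 = $513.60. Cost to patient: $513.60. OOP to date $2,743.
Claim 3 — $313: 40% coinsurance on $313 = $125.20. Cost to patient: $125.20. OOP to date $2,868.20.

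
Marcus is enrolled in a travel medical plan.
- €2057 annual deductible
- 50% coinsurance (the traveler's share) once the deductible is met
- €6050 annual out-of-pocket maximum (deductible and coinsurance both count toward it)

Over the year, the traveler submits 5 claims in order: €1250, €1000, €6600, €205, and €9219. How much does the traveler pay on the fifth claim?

#1 (€1250): all of it applies to the deductible. Traveler pays €1250; OOP now €1250.
#2 (€1000): deductible takes €807, €193 remains; traveler's 50% is €96.50. Traveler owes €903.50 (running OOP €2153.50).
#3 (€6600): deductible already satisfied, so traveler's share is 50% × €6600 = €3300. Cost to traveler: €3300. OOP to date €5453.50.
#4 (€205): deductible met; 50% of €205 = €102.50. Traveler pays €102.50; OOP now €5556.
#5 (€9219): 50% coinsurance on €9219 = €4609.50. That would push OOP to €10165.50, over the €6050 cap, so traveler pays €6050 − €5556 = €494.

€494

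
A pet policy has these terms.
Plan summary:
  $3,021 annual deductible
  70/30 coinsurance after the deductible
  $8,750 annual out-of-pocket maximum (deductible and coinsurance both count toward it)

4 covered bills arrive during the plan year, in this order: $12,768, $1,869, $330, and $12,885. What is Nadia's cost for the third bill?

$99

Bill 1, $12,768: $3,021 finishes the deductible; $9,747 goes to coinsurance; 30% of $9,747 = $2,924.10. Owner owes $5,945.10 (running OOP $5,945.10).
Bill 2, $1,869: deductible already satisfied, so owner's share is 30% × $1,869 = $560.70. Owner owes $560.70 (running OOP $6,505.80).
Bill 3, $330: 30% coinsurance on $330 = $99. Owner owes $99 (running OOP $6,604.80).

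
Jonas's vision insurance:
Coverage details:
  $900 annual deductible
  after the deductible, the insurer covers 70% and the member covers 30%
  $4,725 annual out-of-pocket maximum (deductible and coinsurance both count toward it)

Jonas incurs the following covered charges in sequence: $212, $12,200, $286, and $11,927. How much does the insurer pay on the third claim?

$200.20

#1 ($212): entire amount goes to the deductible. Cost to member: $212. OOP to date $212. Plan pays $212 − $212 = $0.
#2 ($12,200): $688 to deductible, leaving $11,512; coinsurance $11,512 × 30% = $3,453.60. Cost to member: $4,141.60. OOP to date $4,353.60. Insurer: $12,200 − $4,141.60 = $8,058.40.
#3 ($286): deductible met; 30% of $286 = $85.80. Cost to member: $85.80. OOP to date $4,439.40. Plan pays $286 − $85.80 = $200.20.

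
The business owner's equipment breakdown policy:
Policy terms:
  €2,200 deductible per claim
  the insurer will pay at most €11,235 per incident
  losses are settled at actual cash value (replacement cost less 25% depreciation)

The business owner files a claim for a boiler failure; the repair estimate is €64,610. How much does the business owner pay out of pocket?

€53,375

Depreciate 25%: the covered value is €64,610 × 0.75 = €48,457.50.
After the deductible, €48,457.50 − €2,200 = €46,257.50 remains.
The €11,235 per-incident cap binds; insurer pays €11,235.
The business owner bears the rest of the original loss: €64,610 − €11,235 = €53,375.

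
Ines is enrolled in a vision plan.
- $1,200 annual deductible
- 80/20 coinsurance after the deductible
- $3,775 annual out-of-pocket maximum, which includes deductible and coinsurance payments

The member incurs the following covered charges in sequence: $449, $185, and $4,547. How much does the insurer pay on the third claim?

Claim 1 ($449): entire amount goes to the deductible. Member owes $449 (running OOP $449). Insurer: $449 − $449 = $0.
Claim 2 ($185): all of it applies to the deductible. Member pays $185; OOP now $634. Plan pays $185 − $185 = $0.
Claim 3 ($4,547): $566 to deductible, leaving $3,981; coinsurance $3,981 × 20% = $796.20. Member owes $1,362.20 (running OOP $1,996.20). Insurer: $4,547 − $1,362.20 = $3,184.80.

$3,184.80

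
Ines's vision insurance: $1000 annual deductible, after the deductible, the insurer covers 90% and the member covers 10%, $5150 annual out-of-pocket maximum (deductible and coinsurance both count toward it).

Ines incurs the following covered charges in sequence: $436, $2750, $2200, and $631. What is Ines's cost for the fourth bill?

$63.10

#1 ($436): all of it applies to the deductible. Cost to member: $436. OOP to date $436.
#2 ($2750): $564 finishes the deductible; $2186 goes to coinsurance; 10% of $2186 = $218.60. Cost to member: $782.60. OOP to date $1218.60.
#3 ($2200): deductible met; 10% of $2200 = $220. Member pays $220; OOP now $1438.60.
#4 ($631): deductible already satisfied, so member's share is 10% × $631 = $63.10. Member pays $63.10; OOP now $1501.70.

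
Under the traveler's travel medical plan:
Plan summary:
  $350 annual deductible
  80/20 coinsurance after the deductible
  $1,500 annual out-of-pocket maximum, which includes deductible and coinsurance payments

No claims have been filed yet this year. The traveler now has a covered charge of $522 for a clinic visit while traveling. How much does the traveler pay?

Nothing has been paid toward the $350 deductible, so the first $350 of this charge is applied there.
The remaining $172 (= $522 − $350) moves to coinsurance.
Coinsurance: $172 × 20% = $34.40.
That puts the traveler's cost at $350 + $34.40 = $384.40 before any cap.
Total out-of-pocket so far would be $0 + $384.40 = $384.40, below the $1,500 cap — no reduction.

$384.40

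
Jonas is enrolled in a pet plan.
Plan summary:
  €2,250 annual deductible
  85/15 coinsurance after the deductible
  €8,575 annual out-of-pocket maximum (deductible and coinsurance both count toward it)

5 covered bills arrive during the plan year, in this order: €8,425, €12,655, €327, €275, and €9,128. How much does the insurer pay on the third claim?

€277.95

Claim 1 (€8,425): €2,250 to deductible, leaving €6,175; 15% of €6,175 = €926.25. Owner pays €3,176.25; OOP now €3,176.25. Plan pays €8,425 − €3,176.25 = €5,248.75.
Claim 2 (€12,655): 15% coinsurance on €12,655 = €1,898.25. Owner pays €1,898.25; OOP now €5,074.50. Plan pays €12,655 − €1,898.25 = €10,756.75.
Claim 3 (€327): deductible met; 15% of €327 = €49.05. Owner owes €49.05 (running OOP €5,123.55). Insurer: €327 − €49.05 = €277.95.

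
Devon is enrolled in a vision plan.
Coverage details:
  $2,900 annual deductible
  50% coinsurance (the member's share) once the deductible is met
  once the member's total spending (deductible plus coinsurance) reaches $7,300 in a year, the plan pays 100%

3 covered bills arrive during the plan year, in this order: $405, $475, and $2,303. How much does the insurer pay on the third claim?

$141.50

#1 ($405): fully absorbed by the deductible. Member owes $405 (running OOP $405). Plan pays $405 − $405 = $0.
#2 ($475): fully absorbed by the deductible. Member owes $475 (running OOP $880). Plan pays $475 − $475 = $0.
#3 ($2,303): deductible takes $2,020, $283 remains; coinsurance $283 × 50% = $141.50. Member owes $2,161.50 (running OOP $3,041.50). Plan pays $2,303 − $2,161.50 = $141.50.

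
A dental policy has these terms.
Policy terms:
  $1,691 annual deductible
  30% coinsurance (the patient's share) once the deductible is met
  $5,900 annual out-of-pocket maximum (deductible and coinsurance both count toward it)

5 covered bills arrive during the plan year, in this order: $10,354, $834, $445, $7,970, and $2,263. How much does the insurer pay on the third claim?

Claim 1 ($10,354): deductible takes $1,691, $8,663 remains; 30% of $8,663 = $2,598.90. Patient pays $4,289.90; OOP now $4,289.90. Insurer: $10,354 − $4,289.90 = $6,064.10.
Claim 2 ($834): deductible already satisfied, so patient's share is 30% × $834 = $250.20. Patient owes $250.20 (running OOP $4,540.10). Plan pays $834 − $250.20 = $583.80.
Claim 3 ($445): 30% coinsurance on $445 = $133.50. Patient owes $133.50 (running OOP $4,673.60). Insurer: $445 − $133.50 = $311.50.

$311.50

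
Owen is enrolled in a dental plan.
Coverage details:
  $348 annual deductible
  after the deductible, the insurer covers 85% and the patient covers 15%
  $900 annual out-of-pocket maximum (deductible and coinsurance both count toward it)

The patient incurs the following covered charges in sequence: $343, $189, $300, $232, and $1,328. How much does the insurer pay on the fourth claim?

Claim 1 — $343: all of it applies to the deductible. Cost to patient: $343. OOP to date $343. Plan pays $343 − $343 = $0.
Claim 2 — $189: $5 to deductible, leaving $184; patient's 15% is $27.60. Patient owes $32.60 (running OOP $375.60). Insurer: $189 − $32.60 = $156.40.
Claim 3 — $300: 15% coinsurance on $300 = $45. Patient pays $45; OOP now $420.60. Plan pays $300 − $45 = $255.
Claim 4 — $232: deductible already satisfied, so patient's share is 15% × $232 = $34.80. Patient pays $34.80; OOP now $455.40. Insurer: $232 − $34.80 = $197.20.

$197.20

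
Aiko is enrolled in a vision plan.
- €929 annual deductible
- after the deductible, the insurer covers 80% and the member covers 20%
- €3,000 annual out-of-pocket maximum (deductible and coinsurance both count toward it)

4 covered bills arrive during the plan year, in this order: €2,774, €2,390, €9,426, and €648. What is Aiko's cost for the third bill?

€1,224

Claim 1 — €2,774: €929 to deductible, leaving €1,845; 20% of €1,845 = €369. Member owes €1,298 (running OOP €1,298).
Claim 2 — €2,390: 20% coinsurance on €2,390 = €478. Cost to member: €478. OOP to date €1,776.
Claim 3 — €9,426: deductible already satisfied, so member's share is 20% × €9,426 = €1,885.20. OOP would hit €3,661.20 > €3,000, so the cap limits the member to €3,000 − €1,776 = €1,224.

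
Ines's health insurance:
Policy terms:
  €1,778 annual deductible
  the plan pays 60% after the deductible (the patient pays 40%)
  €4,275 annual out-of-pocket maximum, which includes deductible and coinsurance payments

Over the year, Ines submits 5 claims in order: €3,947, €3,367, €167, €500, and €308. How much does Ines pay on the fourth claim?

€200

#1 (€3,947): €1,778 finishes the deductible; €2,169 goes to coinsurance; patient's 40% is €867.60. Patient pays €2,645.60; OOP now €2,645.60.
#2 (€3,367): 40% coinsurance on €3,367 = €1,346.80. Patient pays €1,346.80; OOP now €3,992.40.
#3 (€167): deductible already satisfied, so patient's share is 40% × €167 = €66.80. Patient owes €66.80 (running OOP €4,059.20).
#4 (€500): 40% coinsurance on €500 = €200. Patient pays €200; OOP now €4,259.20.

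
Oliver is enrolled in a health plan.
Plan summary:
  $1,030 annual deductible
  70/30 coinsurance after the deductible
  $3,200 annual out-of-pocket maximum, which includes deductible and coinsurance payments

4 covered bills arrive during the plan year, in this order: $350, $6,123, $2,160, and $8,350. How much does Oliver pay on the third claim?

Bill 1, $350: fully absorbed by the deductible. Cost to patient: $350. OOP to date $350.
Bill 2, $6,123: $680 finishes the deductible; $5,443 goes to coinsurance; coinsurance $5,443 × 30% = $1,632.90. Patient pays $2,312.90; OOP now $2,662.90.
Bill 3, $2,160: deductible met; 30% of $2,160 = $648. OOP would hit $3,310.90 > $3,200, so the cap limits the patient to $3,200 − $2,662.90 = $537.10.

$537.10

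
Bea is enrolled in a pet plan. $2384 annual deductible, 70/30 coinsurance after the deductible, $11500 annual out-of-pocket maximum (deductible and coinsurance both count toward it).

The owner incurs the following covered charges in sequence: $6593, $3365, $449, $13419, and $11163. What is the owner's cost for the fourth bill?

$4025.70

Claim 1 — $6593: $2384 to deductible, leaving $4209; 30% of $4209 = $1262.70. Owner owes $3646.70 (running OOP $3646.70).
Claim 2 — $3365: deductible met; 30% of $3365 = $1009.50. Owner owes $1009.50 (running OOP $4656.20).
Claim 3 — $449: 30% coinsurance on $449 = $134.70. Owner pays $134.70; OOP now $4790.90.
Claim 4 — $13419: deductible met; 30% of $13419 = $4025.70. Owner pays $4025.70; OOP now $8816.60.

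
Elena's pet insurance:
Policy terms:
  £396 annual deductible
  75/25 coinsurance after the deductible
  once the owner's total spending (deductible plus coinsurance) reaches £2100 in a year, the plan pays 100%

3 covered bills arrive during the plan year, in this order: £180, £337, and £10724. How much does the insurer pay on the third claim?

#1 (£180): all of it applies to the deductible. Cost to owner: £180. OOP to date £180. Insurer: £180 − £180 = £0.
#2 (£337): £216 to deductible, leaving £121; 25% of £121 = £30.25. Cost to owner: £246.25. OOP to date £426.25. Plan pays £337 − £246.25 = £90.75.
#3 (£10724): 25% coinsurance on £10724 = £2681. Adding that to £426.25 gives £3107.25, past the £2100 cap; owner pays only £2100 − £426.25 = £1673.75. Plan pays £10724 − £1673.75 = £9050.25.

£9050.25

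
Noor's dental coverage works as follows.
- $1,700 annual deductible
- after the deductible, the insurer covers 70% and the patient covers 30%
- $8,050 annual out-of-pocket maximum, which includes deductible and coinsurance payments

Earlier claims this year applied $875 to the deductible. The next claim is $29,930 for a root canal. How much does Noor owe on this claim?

$875 of the $1,700 deductible is already met, leaving $825.
That leaves $29,930 − $825 = $29,105 for coinsurance.
30% of $29,105 = $8,731.50 falls to the patient.
Patient responsibility before any cap: $825 + $8,731.50 = $9,556.50.
Year-to-date out-of-pocket would reach $875 + $9,556.50 = $10,431.50, above the $8,050 maximum, so the patient pays only $8,050 − $875 = $7,175.

$7,175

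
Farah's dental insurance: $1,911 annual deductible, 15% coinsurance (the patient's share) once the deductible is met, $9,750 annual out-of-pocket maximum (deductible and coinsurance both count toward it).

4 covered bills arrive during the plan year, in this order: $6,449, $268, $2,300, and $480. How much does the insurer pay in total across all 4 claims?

$6,448.10

Claim 1 — $6,449: $1,911 to deductible, leaving $4,538; 15% of $4,538 = $680.70. Cost to patient: $2,591.70. OOP to date $2,591.70. Plan pays $6,449 − $2,591.70 = $3,857.30.
Claim 2 — $268: 15% coinsurance on $268 = $40.20. Cost to patient: $40.20. OOP to date $2,631.90. Plan pays $268 − $40.20 = $227.80.
Claim 3 — $2,300: deductible met; 15% of $2,300 = $345. Cost to patient: $345. OOP to date $2,976.90. Insurer: $2,300 − $345 = $1,955.
Claim 4 — $480: deductible met; 15% of $480 = $72. Patient pays $72; OOP now $3,048.90. Insurer: $480 − $72 = $408.
Insurer total = bills − patient's total = $9,497 − $3,048.90 = $6,448.10.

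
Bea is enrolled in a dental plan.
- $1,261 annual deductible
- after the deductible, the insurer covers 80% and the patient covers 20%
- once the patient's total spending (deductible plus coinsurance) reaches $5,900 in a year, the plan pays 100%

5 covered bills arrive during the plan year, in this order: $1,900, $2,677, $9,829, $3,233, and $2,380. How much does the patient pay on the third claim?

Claim 1 ($1,900): $1,261 finishes the deductible; $639 goes to coinsurance; 20% of $639 = $127.80. Cost to patient: $1,388.80. OOP to date $1,388.80.
Claim 2 ($2,677): 20% coinsurance on $2,677 = $535.40. Patient owes $535.40 (running OOP $1,924.20).
Claim 3 ($9,829): 20% coinsurance on $9,829 = $1,965.80. Cost to patient: $1,965.80. OOP to date $3,890.

$1,965.80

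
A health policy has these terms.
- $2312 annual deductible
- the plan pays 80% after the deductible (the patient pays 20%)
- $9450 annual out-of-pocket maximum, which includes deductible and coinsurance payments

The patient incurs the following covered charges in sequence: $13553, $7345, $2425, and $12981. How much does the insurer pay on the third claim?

#1 ($13553): $2312 finishes the deductible; $11241 goes to coinsurance; coinsurance $11241 × 20% = $2248.20. Cost to patient: $4560.20. OOP to date $4560.20. Insurer: $13553 − $4560.20 = $8992.80.
#2 ($7345): 20% coinsurance on $7345 = $1469. Patient owes $1469 (running OOP $6029.20). Plan pays $7345 − $1469 = $5876.
#3 ($2425): deductible already satisfied, so patient's share is 20% × $2425 = $485. Patient owes $485 (running OOP $6514.20). Insurer: $2425 − $485 = $1940.

$1940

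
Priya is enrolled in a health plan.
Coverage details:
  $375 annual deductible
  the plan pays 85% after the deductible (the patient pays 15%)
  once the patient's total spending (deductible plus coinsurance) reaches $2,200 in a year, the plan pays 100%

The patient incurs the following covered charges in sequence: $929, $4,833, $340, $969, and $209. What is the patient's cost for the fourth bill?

$145.35

Claim 1 ($929): $375 to deductible, leaving $554; coinsurance $554 × 15% = $83.10. Patient owes $458.10 (running OOP $458.10).
Claim 2 ($4,833): deductible met; 15% of $4,833 = $724.95. Patient pays $724.95; OOP now $1,183.05.
Claim 3 ($340): 15% coinsurance on $340 = $51. Patient owes $51 (running OOP $1,234.05).
Claim 4 ($969): deductible already satisfied, so patient's share is 15% × $969 = $145.35. Cost to patient: $145.35. OOP to date $1,379.40.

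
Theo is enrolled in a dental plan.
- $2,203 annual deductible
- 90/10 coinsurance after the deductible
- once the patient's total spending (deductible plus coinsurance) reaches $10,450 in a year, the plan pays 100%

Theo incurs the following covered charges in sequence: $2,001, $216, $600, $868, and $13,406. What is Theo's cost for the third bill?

Claim 1 — $2,001: all of it applies to the deductible. Patient owes $2,001 (running OOP $2,001).
Claim 2 — $216: $202 finishes the deductible; $14 goes to coinsurance; patient's 10% is $1.40. Cost to patient: $203.40. OOP to date $2,204.40.
Claim 3 — $600: deductible met; 10% of $600 = $60. Patient pays $60; OOP now $2,264.40.

$60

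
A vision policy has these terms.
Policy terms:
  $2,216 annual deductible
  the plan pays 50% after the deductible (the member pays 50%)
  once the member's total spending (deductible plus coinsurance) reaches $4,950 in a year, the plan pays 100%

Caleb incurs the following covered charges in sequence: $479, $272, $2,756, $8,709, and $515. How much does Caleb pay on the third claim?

Bill 1, $479: entire amount goes to the deductible. Member owes $479 (running OOP $479).
Bill 2, $272: entire amount goes to the deductible. Cost to member: $272. OOP to date $751.
Bill 3, $2,756: $1,465 finishes the deductible; $1,291 goes to coinsurance; coinsurance $1,291 × 50% = $645.50. Member owes $2,110.50 (running OOP $2,861.50).

$2,110.50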